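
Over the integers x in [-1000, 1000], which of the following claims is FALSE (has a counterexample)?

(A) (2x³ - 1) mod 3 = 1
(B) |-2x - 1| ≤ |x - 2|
(A) x = 0: LHS = (2·0³ - 1) mod 3 = (-1) mod 3 = 2; 2 = 1 — FAILS
(B) x = 1: LHS = |-2·1 - 1| = |-3| = 3, RHS = |1 - 2| = |-1| = 1; 3 ≤ 1 — FAILS

Answer: Both A and B are false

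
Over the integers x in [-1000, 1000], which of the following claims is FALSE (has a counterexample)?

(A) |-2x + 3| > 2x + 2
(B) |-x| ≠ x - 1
(A) x = 1: LHS = |-2·1 + 3| = |1| = 1, RHS = 2·1 + 2 = 4; 1 > 4 — FAILS

(B) Over all integers in [-1000, 1000], LHS − RHS is always positive; it is smallest at x = 0, where it equals 1:
x = 0: LHS = |-0| = |0| = 0, RHS = 0 - 1 = -1; 0 ≠ -1 — holds
At the ends of the range:
x = -1000: LHS = |-(-1000)| = |1000| = 1000, RHS = (-1000) - 1 = -1001; 1000 ≠ -1001 — holds
x = 1000: LHS = |-1000| = 1000, RHS = 1000 - 1 = 999; 1000 ≠ 999 — holds
Hence LHS − RHS is never 0, i.e. the two sides are never equal, so the relation holds for every integer in [-1000, 1000].

Only (A) has a counterexample.

Answer: A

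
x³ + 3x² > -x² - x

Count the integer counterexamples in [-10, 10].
Counterexamples in [-10, 10]: {-10, -9, -8, -7, -6, -5, -4, 0}.

Counting them gives 8 values.

Answer: 8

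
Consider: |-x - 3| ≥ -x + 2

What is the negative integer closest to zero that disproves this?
Testing negative integers from -1 downward:
x = -1: LHS = |-(-1) - 3| = |-2| = 2, RHS = -(-1) + 2 = 3; 2 ≥ 3 — FAILS  ← closest negative counterexample to 0

Answer: x = -1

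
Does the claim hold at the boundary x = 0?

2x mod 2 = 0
x = 0: LHS = (2·0) mod 2 = 0 mod 2 = 0; 0 = 0 — holds

The relation is satisfied at x = 0.

Answer: Yes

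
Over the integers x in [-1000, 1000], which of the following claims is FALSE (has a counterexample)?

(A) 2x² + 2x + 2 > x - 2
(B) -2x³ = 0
(A) Over all integers in [-1000, 1000], LHS − RHS is smallest at x = 0, where it equals 4:
x = 0: LHS = 2·0² + 2·0 + 2 = 2, RHS = 0 - 2 = -2; 2 > -2 — holds
At the ends of the range:
x = -1000: LHS = 2·(-1000)² + 2·(-1000) + 2 = 1998002, RHS = (-1000) - 2 = -1002; 1998002 > -1002 — holds
x = 1000: LHS = 2·1000² + 2·1000 + 2 = 2002002, RHS = 1000 - 2 = 998; 2002002 > 998 — holds
Hence LHS − RHS is never zero or negative, i.e. LHS > RHS throughout, so the relation holds for every integer in [-1000, 1000].

(B) x = 1: LHS = -2·1³ = -2; -2 = 0 — FAILS

Only (B) has a counterexample.

Answer: B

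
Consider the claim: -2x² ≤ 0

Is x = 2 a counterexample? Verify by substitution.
Substitute x = 2 into the relation:
x = 2: LHS = -2·2² = -8; -8 ≤ 0 — holds

The relation holds at x = 2, so it is not a counterexample.

Answer: No, x = 2 is not a counterexample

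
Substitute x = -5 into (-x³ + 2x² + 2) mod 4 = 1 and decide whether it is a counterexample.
Substitute x = -5 into the relation:
x = -5: LHS = (-(-5)³ + 2·(-5)² + 2) mod 4 = 177 mod 4 = 1; 1 = 1 — holds

The claim holds here, so x = -5 is not a counterexample. (A counterexample exists elsewhere, e.g. x = 0.)

Answer: No, x = -5 is not a counterexample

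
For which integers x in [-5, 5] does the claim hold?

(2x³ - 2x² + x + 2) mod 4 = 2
Holds for: {-4, 0, 4}
Fails for: {-5, -3, -2, -1, 1, 2, 3, 5}

Answer: {-4, 0, 4}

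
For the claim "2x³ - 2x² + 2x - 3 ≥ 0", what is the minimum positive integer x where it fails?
Testing positive integers:
x = 1: LHS = 2·1³ - 2·1² + 2·1 - 3 = -1; -1 ≥ 0 — FAILS  ← smallest positive counterexample

Answer: x = 1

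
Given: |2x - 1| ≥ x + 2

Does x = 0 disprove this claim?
Substitute x = 0 into the relation:
x = 0: LHS = |2·0 - 1| = |-1| = 1, RHS = 0 + 2 = 2; 1 ≥ 2 — FAILS

Since the claim fails at x = 0, this value is a counterexample.

Answer: Yes, x = 0 is a counterexample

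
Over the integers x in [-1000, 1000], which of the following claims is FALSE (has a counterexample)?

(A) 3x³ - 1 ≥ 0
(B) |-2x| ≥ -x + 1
(A) x = 0: LHS = 3·0³ - 1 = -1; -1 ≥ 0 — FAILS
(B) x = 0: LHS = |-2·0| = |0| = 0, RHS = -0 + 1 = 1; 0 ≥ 1 — FAILS

Answer: Both A and B are false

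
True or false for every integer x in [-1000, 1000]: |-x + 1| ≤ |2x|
The claim fails at x = 0:
x = 0: LHS = |-0 + 1| = |1| = 1, RHS = |2·0| = |0| = 0; 1 ≤ 0 — FAILS

Because a single integer refutes it, the statement is false.

Answer: False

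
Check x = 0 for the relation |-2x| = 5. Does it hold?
x = 0: LHS = |-2·0| = |0| = 0; 0 = 5 — FAILS

The relation fails at x = 0, so x = 0 is a counterexample.

Answer: No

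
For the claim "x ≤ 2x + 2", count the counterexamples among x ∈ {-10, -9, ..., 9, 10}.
Counterexamples in [-10, 10]: {-10, -9, -8, -7, -6, -5, -4, -3}.

Counting them gives 8 values.

Answer: 8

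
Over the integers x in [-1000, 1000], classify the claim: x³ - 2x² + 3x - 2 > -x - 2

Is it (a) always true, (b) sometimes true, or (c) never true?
Holds at x = 1: LHS = 1³ - 2·1² + 3·1 - 2 = 0, RHS = -1 - 2 = -3; 0 > -3 — holds
Fails at x = 0: LHS = 0³ - 2·0² + 3·0 - 2 = -2, RHS = -0 - 2 = -2; -2 > -2 — FAILS
It is satisfied by some integers in the range but not all.

Answer: Sometimes true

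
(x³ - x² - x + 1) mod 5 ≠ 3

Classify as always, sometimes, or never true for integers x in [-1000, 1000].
Holds at x = 0: LHS = (0³ - 0² - 0 + 1) mod 5 = 1 mod 5 = 1; 1 ≠ 3 — holds
Fails at x = 2: LHS = (2³ - 2² - 2 + 1) mod 5 = 3 mod 5 = 3; 3 ≠ 3 — FAILS
It is satisfied by some integers in the range but not all.

Answer: Sometimes true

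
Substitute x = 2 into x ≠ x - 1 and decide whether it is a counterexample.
Substitute x = 2 into the relation:
x = 2: RHS = 2 - 1 = 1; 2 ≠ 1 — holds

The relation holds at x = 2, so it is not a counterexample.

Answer: No, x = 2 is not a counterexample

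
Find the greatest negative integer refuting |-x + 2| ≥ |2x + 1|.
Testing negative integers from -1 downward:
x = -1: LHS = |-(-1) + 2| = |3| = 3, RHS = |2·(-1) + 1| = |-1| = 1; 3 ≥ 1 — holds
x = -2: LHS = |-(-2) + 2| = |4| = 4, RHS = |2·(-2) + 1| = |-3| = 3; 4 ≥ 3 — holds
x = -3: LHS = |-(-3) + 2| = |5| = 5, RHS = |2·(-3) + 1| = |-5| = 5; 5 ≥ 5 — holds
x = -4: LHS = |-(-4) + 2| = |6| = 6, RHS = |2·(-4) + 1| = |-7| = 7; 6 ≥ 7 — FAILS  ← closest negative counterexample to 0

Answer: x = -4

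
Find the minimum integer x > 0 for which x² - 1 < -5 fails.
Testing positive integers:
x = 1: LHS = 1² - 1 = 0; 0 < -5 — FAILS  ← smallest positive counterexample

Answer: x = 1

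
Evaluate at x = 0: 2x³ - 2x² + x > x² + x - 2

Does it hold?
x = 0: LHS = 2·0³ - 2·0² + 0 = 0, RHS = 0² + 0 - 2 = -2; 0 > -2 — holds

The relation is satisfied at x = 0.

Answer: Yes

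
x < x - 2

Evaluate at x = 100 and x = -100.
x = 100: RHS = 100 - 2 = 98; 100 < 98 — FAILS
x = -100: RHS = (-100) - 2 = -102; -100 < -102 — FAILS

Answer: No, fails for both x = 100 and x = -100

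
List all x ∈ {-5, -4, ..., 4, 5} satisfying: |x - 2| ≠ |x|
Holds for: {-5, -4, -3, -2, -1, 0, 2, 3, 4, 5}
Fails for: {1}

Answer: {-5, -4, -3, -2, -1, 0, 2, 3, 4, 5}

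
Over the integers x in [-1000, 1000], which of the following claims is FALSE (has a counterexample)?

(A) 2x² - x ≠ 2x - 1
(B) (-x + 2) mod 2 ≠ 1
(A) x = 1: LHS = 2·1² - 1 = 1, RHS = 2·1 - 1 = 1; 1 ≠ 1 — FAILS
(B) x = 1: LHS = (-1 + 2) mod 2 = 1 mod 2 = 1; 1 ≠ 1 — FAILS

Answer: Both A and B are false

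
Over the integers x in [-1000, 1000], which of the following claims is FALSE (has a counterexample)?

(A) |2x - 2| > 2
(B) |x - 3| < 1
(A) x = 0: LHS = |2·0 - 2| = |-2| = 2; 2 > 2 — FAILS
(B) x = 0: LHS = |0 - 3| = |-3| = 3; 3 < 1 — FAILS

Answer: Both A and B are false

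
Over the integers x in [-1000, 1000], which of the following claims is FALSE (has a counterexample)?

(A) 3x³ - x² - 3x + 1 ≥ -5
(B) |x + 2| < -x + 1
(A) x = -2: LHS = 3·(-2)³ - (-2)² - 3·(-2) + 1 = -21; -21 ≥ -5 — FAILS
(B) x = 0: LHS = |0 + 2| = |2| = 2, RHS = -0 + 1 = 1; 2 < 1 — FAILS

Answer: Both A and B are false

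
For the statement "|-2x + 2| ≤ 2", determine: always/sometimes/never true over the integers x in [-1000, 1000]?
Holds at x = 0: LHS = |-2·0 + 2| = |2| = 2; 2 ≤ 2 — holds
Fails at x = -1: LHS = |-2·(-1) + 2| = |4| = 4; 4 ≤ 2 — FAILS
It is satisfied by some integers in the range but not all.

Answer: Sometimes true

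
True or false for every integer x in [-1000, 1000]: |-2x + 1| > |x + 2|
The claim fails at x = 0:
x = 0: LHS = |-2·0 + 1| = |1| = 1, RHS = |0 + 2| = |2| = 2; 1 > 2 — FAILS

Because a single integer refutes it, the statement is false.

Answer: False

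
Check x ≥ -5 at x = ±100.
x = 100: 100 ≥ -5 — holds
x = -100: -100 ≥ -5 — FAILS

Answer: Partially: holds for x = 100, fails for x = -100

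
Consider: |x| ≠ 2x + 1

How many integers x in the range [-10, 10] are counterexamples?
Track d = LHS − RHS over the integers in [-10, 10]. Equality would need d = 0, but d changes sign only between consecutive integers, jumping over 0:
x = -1: LHS = |-1| = 1, RHS = 2·(-1) + 1 = -1; 1 ≠ -1 — holds  (d = 2)
x = 0: LHS = |0| = 0, RHS = 2·0 + 1 = 1; 0 ≠ 1 — holds  (d = -1)
Away from these crossings d keeps a constant sign, and checking every integer in [-10, 10] confirms d ≠ 0 throughout. Hence the two sides are never equal, so the relation holds for every integer in [-10, 10].

No counterexample appears in that range.

Answer: 0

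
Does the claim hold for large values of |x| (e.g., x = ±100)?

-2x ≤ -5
x = 100: LHS = -2·100 = -200; -200 ≤ -5 — holds
x = -100: LHS = -2·(-100) = 200; 200 ≤ -5 — FAILS

Answer: Partially: holds for x = 100, fails for x = -100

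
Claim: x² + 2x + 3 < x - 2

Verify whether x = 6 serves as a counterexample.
Substitute x = 6 into the relation:
x = 6: LHS = 6² + 2·6 + 3 = 51, RHS = 6 - 2 = 4; 51 < 4 — FAILS

Since the claim fails at x = 6, this value is a counterexample.

Answer: Yes, x = 6 is a counterexample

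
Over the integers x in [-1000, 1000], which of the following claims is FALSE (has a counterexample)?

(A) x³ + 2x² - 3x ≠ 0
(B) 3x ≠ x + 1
(A) x = 0: LHS = 0³ + 2·0² - 3·0 = 0; 0 ≠ 0 — FAILS

(B) Track d = LHS − RHS over the integers in [-1000, 1000]. Equality would need d = 0, but d changes sign only between consecutive integers, jumping over 0:
x = 0: LHS = 3·0 = 0, RHS = 0 + 1 = 1; 0 ≠ 1 — holds  (d = -1)
x = 1: LHS = 3·1 = 3, RHS = 1 + 1 = 2; 3 ≠ 2 — holds  (d = 1)
Away from these crossings d keeps a constant sign, and checking every integer in [-1000, 1000] confirms d ≠ 0 throughout. Hence the two sides are never equal, so the relation holds for every integer in [-1000, 1000].

Only (A) has a counterexample.

Answer: A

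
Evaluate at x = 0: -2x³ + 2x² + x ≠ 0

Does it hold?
x = 0: LHS = -2·0³ + 2·0² + 0 = 0; 0 ≠ 0 — FAILS

The relation fails at x = 0, so x = 0 is a counterexample.

Answer: No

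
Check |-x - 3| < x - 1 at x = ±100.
x = 100: LHS = |-100 - 3| = |-103| = 103, RHS = 100 - 1 = 99; 103 < 99 — FAILS
x = -100: LHS = |-(-100) - 3| = |97| = 97, RHS = (-100) - 1 = -101; 97 < -101 — FAILS

Answer: No, fails for both x = 100 and x = -100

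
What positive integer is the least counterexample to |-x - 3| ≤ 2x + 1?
Testing positive integers:
x = 1: LHS = |-1 - 3| = |-4| = 4, RHS = 2·1 + 1 = 3; 4 ≤ 3 — FAILS  ← smallest positive counterexample

Answer: x = 1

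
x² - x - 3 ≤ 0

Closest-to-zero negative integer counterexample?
Testing negative integers from -1 downward:
x = -1: LHS = (-1)² - (-1) - 3 = -1; -1 ≤ 0 — holds
x = -2: LHS = (-2)² - (-2) - 3 = 3; 3 ≤ 0 — FAILS  ← closest negative counterexample to 0

Answer: x = -2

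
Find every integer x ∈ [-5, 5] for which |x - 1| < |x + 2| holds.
Holds for: {0, 1, 2, 3, 4, 5}
Fails for: {-5, -4, -3, -2, -1}

Answer: {0, 1, 2, 3, 4, 5}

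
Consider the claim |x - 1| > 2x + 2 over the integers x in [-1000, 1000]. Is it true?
The claim fails at x = 0:
x = 0: LHS = |0 - 1| = |-1| = 1, RHS = 2·0 + 2 = 2; 1 > 2 — FAILS

Because a single integer refutes it, the statement is false.

Answer: False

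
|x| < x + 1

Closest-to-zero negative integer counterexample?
Testing negative integers from -1 downward:
x = -1: LHS = |-1| = 1, RHS = (-1) + 1 = 0; 1 < 0 — FAILS  ← closest negative counterexample to 0

Answer: x = -1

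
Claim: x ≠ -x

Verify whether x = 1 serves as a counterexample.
Substitute x = 1 into the relation:
x = 1: 1 ≠ -1 — holds

The claim holds here, so x = 1 is not a counterexample. (A counterexample exists elsewhere, e.g. x = 0.)

Answer: No, x = 1 is not a counterexample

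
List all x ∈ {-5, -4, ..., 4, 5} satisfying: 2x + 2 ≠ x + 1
Holds for: {-5, -4, -3, -2, 0, 1, 2, 3, 4, 5}
Fails for: {-1}

Answer: {-5, -4, -3, -2, 0, 1, 2, 3, 4, 5}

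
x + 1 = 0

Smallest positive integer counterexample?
Testing positive integers:
x = 1: LHS = 1 + 1 = 2; 2 = 0 — FAILS  ← smallest positive counterexample

Answer: x = 1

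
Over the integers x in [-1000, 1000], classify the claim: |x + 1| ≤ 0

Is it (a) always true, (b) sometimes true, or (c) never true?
Holds at x = -1: LHS = |(-1) + 1| = |0| = 0; 0 ≤ 0 — holds
Fails at x = 0: LHS = |0 + 1| = |1| = 1; 1 ≤ 0 — FAILS
It is satisfied by some integers in the range but not all.

Answer: Sometimes true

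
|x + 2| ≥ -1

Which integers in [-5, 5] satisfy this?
An absolute value is never negative, so the left side is ≥ 0 for every x, while the right side is -1. Tightest case in [-5, 5] is x = -2:
x = -2: LHS = |(-2) + 2| = |0| = 0; 0 ≥ -1 — holds
Hence LHS − RHS is never negative, i.e. LHS ≥ RHS throughout, so the relation holds for every integer in [-5, 5].

Answer: All integers in [-5, 5]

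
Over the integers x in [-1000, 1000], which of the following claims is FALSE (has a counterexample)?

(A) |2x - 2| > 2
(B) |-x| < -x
(A) x = 0: LHS = |2·0 - 2| = |-2| = 2; 2 > 2 — FAILS
(B) x = 0: LHS = |-0| = |0| = 0, RHS = -0 = 0; 0 < 0 — FAILS

Answer: Both A and B are false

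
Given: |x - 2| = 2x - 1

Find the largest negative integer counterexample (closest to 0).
Testing negative integers from -1 downward:
x = -1: LHS = |(-1) - 2| = |-3| = 3, RHS = 2·(-1) - 1 = -3; 3 = -3 — FAILS  ← closest negative counterexample to 0

Answer: x = -1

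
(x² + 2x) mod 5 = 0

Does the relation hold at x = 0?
x = 0: LHS = (0² + 2·0) mod 5 = 0 mod 5 = 0; 0 = 0 — holds

The relation is satisfied at x = 0.

Answer: Yes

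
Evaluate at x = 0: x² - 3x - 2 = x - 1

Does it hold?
x = 0: LHS = 0² - 3·0 - 2 = -2, RHS = 0 - 1 = -1; -2 = -1 — FAILS

The relation fails at x = 0, so x = 0 is a counterexample.

Answer: No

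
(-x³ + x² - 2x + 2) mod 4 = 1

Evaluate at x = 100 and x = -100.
x = 100: LHS = (-100³ + 100² - 2·100 + 2) mod 4 = (-990198) mod 4 = 2; 2 = 1 — FAILS
x = -100: LHS = (-(-100)³ + (-100)² - 2·(-100) + 2) mod 4 = 1010202 mod 4 = 2; 2 = 1 — FAILS

Answer: No, fails for both x = 100 and x = -100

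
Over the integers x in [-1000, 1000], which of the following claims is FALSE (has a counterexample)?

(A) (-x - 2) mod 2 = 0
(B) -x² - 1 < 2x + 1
(A) x = 1: LHS = (-1 - 2) mod 2 = (-3) mod 2 = 1; 1 = 0 — FAILS

(B) Over all integers in [-1000, 1000], LHS − RHS is largest at x = -1, where it equals -1:
x = -1: LHS = -(-1)² - 1 = -2, RHS = 2·(-1) + 1 = -1; -2 < -1 — holds
At the ends of the range:
x = -1000: LHS = -(-1000)² - 1 = -1000001, RHS = 2·(-1000) + 1 = -1999; -1000001 < -1999 — holds
x = 1000: LHS = -1000² - 1 = -1000001, RHS = 2·1000 + 1 = 2001; -1000001 < 2001 — holds
Hence LHS − RHS is never zero or positive, i.e. LHS < RHS throughout, so the relation holds for every integer in [-1000, 1000].

Only (A) has a counterexample.

Answer: A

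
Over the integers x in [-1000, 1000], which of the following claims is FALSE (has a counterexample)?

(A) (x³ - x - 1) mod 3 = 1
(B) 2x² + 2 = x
(A) x = 0: LHS = (0³ - 0 - 1) mod 3 = (-1) mod 3 = 2; 2 = 1 — FAILS
(B) x = 0: LHS = 2·0² + 2 = 2; 2 = 0 — FAILS

Answer: Both A and B are false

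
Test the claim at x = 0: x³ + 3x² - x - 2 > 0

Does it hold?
x = 0: LHS = 0³ + 3·0² - 0 - 2 = -2; -2 > 0 — FAILS

The relation fails at x = 0, so x = 0 is a counterexample.

Answer: No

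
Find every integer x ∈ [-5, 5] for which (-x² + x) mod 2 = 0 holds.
For a polynomial with integer coefficients, its value mod 2 depends only on x mod 2, so it suffices to check one representative of each residue class, x = 0, 1:
x = 0: LHS = (-0² + 0) mod 2 = 0 mod 2 = 0; 0 = 0 — holds
x = 1: LHS = (-1² + 1) mod 2 = 0 mod 2 = 0; 0 = 0 — holds
The relation holds in every residue class, so the relation holds for every integer in [-5, 5].

Answer: All integers in [-5, 5]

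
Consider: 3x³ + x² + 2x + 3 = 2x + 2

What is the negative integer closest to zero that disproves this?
Testing negative integers from -1 downward:
x = -1: LHS = 3·(-1)³ + (-1)² + 2·(-1) + 3 = -1, RHS = 2·(-1) + 2 = 0; -1 = 0 — FAILS  ← closest negative counterexample to 0

Answer: x = -1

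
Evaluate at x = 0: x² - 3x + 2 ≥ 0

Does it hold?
x = 0: LHS = 0² - 3·0 + 2 = 2; 2 ≥ 0 — holds

The relation is satisfied at x = 0.

Answer: Yes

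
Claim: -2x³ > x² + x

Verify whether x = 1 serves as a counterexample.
Substitute x = 1 into the relation:
x = 1: LHS = -2·1³ = -2, RHS = 1² + 1 = 2; -2 > 2 — FAILS

Since the claim fails at x = 1, this value is a counterexample.

Answer: Yes, x = 1 is a counterexample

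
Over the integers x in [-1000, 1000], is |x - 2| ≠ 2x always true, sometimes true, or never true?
Track d = LHS − RHS over the integers in [-1000, 1000]. Equality would need d = 0, but d changes sign only between consecutive integers, jumping over 0:
x = 0: LHS = |0 - 2| = |-2| = 2, RHS = 2·0 = 0; 2 ≠ 0 — holds  (d = 2)
x = 1: LHS = |1 - 2| = |-1| = 1, RHS = 2·1 = 2; 1 ≠ 2 — holds  (d = -1)
Away from these crossings d keeps a constant sign, and checking every integer in [-1000, 1000] confirms d ≠ 0 throughout. Hence the two sides are never equal, so the relation holds for every integer in [-1000, 1000].

No counterexample exists.

Answer: Always true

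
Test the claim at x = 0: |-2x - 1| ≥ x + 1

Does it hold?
x = 0: LHS = |-2·0 - 1| = |-1| = 1, RHS = 0 + 1 = 1; 1 ≥ 1 — holds

The relation is satisfied at x = 0.

Answer: Yes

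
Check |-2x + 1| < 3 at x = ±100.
x = 100: LHS = |-2·100 + 1| = |-199| = 199; 199 < 3 — FAILS
x = -100: LHS = |-2·(-100) + 1| = |201| = 201; 201 < 3 — FAILS

Answer: No, fails for both x = 100 and x = -100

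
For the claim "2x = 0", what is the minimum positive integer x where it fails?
Testing positive integers:
x = 1: LHS = 2·1 = 2; 2 = 0 — FAILS  ← smallest positive counterexample

Answer: x = 1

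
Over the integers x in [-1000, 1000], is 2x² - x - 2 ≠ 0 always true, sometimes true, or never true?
Track d = LHS − RHS over the integers in [-1000, 1000]. Equality would need d = 0, but d changes sign only between consecutive integers, jumping over 0:
x = -1: LHS = 2·(-1)² - (-1) - 2 = 1; 1 ≠ 0 — holds  (d = 1)
x = 0: LHS = 2·0² - 0 - 2 = -2; -2 ≠ 0 — holds  (d = -2)
x = 1: LHS = 2·1² - 1 - 2 = -1; -1 ≠ 0 — holds  (d = -1)
x = 2: LHS = 2·2² - 2 - 2 = 4; 4 ≠ 0 — holds  (d = 4)
Away from these crossings d keeps a constant sign, and checking every integer in [-1000, 1000] confirms d ≠ 0 throughout. Hence the two sides are never equal, so the relation holds for every integer in [-1000, 1000].

No counterexample exists.

Answer: Always true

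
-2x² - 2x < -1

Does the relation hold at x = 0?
x = 0: LHS = -2·0² - 2·0 = 0; 0 < -1 — FAILS

The relation fails at x = 0, so x = 0 is a counterexample.

Answer: No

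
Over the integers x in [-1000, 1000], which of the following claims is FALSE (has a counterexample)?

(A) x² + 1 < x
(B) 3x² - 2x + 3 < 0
(A) x = 0: LHS = 0² + 1 = 1; 1 < 0 — FAILS
(B) x = 0: LHS = 3·0² - 2·0 + 3 = 3; 3 < 0 — FAILS

Answer: Both A and B are false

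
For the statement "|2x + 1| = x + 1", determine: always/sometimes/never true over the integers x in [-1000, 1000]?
Holds at x = 0: LHS = |2·0 + 1| = |1| = 1, RHS = 0 + 1 = 1; 1 = 1 — holds
Fails at x = 1: LHS = |2·1 + 1| = |3| = 3, RHS = 1 + 1 = 2; 3 = 2 — FAILS
It is satisfied by some integers in the range but not all.

Answer: Sometimes true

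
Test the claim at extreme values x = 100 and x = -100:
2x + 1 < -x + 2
x = 100: LHS = 2·100 + 1 = 201, RHS = -100 + 2 = -98; 201 < -98 — FAILS
x = -100: LHS = 2·(-100) + 1 = -199, RHS = -(-100) + 2 = 102; -199 < 102 — holds

Answer: Partially: fails for x = 100, holds for x = -100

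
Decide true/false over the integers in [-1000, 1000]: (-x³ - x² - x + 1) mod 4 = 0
The claim fails at x = 0:
x = 0: LHS = (-0³ - 0² - 0 + 1) mod 4 = 1 mod 4 = 1; 1 = 0 — FAILS

Because a single integer refutes it, the statement is false.

Answer: False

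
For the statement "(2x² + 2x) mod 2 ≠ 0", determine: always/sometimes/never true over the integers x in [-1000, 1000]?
For a polynomial with integer coefficients, its value mod 2 depends only on x mod 2, so it suffices to check one representative of each residue class, x = 0, 1:
x = 0: LHS = (2·0² + 2·0) mod 2 = 0 mod 2 = 0; 0 ≠ 0 — FAILS
x = 1: LHS = (2·1² + 2·1) mod 2 = 4 mod 2 = 0; 0 ≠ 0 — FAILS
The relation fails in every residue class, so the claimed relation (≠) fails for every integer in [-1000, 1000].

No integer in the range satisfies it.

Answer: Never true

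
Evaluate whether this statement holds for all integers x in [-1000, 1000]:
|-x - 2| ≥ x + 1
Over all integers in [-1000, 1000], LHS − RHS is smallest at x = 0, where it equals 1:
x = 0: LHS = |-0 - 2| = |-2| = 2, RHS = 0 + 1 = 1; 2 ≥ 1 — holds
At the ends of the range:
x = -1000: LHS = |-(-1000) - 2| = |998| = 998, RHS = (-1000) + 1 = -999; 998 ≥ -999 — holds
x = 1000: LHS = |-1000 - 2| = |-1002| = 1002, RHS = 1000 + 1 = 1001; 1002 ≥ 1001 — holds
Hence LHS − RHS is never negative, i.e. LHS ≥ RHS throughout, so the relation holds for every integer in [-1000, 1000].

No counterexample exists.

Answer: True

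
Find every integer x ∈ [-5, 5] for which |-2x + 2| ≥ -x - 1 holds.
Over all integers in [-5, 5], LHS − RHS is smallest at x = 1, where it equals 2:
x = 1: LHS = |-2·1 + 2| = |0| = 0, RHS = -1 - 1 = -2; 0 ≥ -2 — holds
At the ends of the range:
x = -5: LHS = |-2·(-5) + 2| = |12| = 12, RHS = -(-5) - 1 = 4; 12 ≥ 4 — holds
x = 5: LHS = |-2·5 + 2| = |-8| = 8, RHS = -5 - 1 = -6; 8 ≥ -6 — holds
Hence LHS − RHS is never negative, i.e. LHS ≥ RHS throughout, so the relation holds for every integer in [-5, 5].

Answer: All integers in [-5, 5]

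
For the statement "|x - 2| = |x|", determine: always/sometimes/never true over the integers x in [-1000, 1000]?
Holds at x = 1: LHS = |1 - 2| = |-1| = 1, RHS = |1| = 1; 1 = 1 — holds
Fails at x = 0: LHS = |0 - 2| = |-2| = 2, RHS = |0| = 0; 2 = 0 — FAILS
It is satisfied by some integers in the range but not all.

Answer: Sometimes true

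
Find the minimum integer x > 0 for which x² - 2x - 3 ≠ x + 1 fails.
Testing positive integers:
x = 1: LHS = 1² - 2·1 - 3 = -4, RHS = 1 + 1 = 2; -4 ≠ 2 — holds
x = 2: LHS = 2² - 2·2 - 3 = -3, RHS = 2 + 1 = 3; -3 ≠ 3 — holds
x = 3: LHS = 3² - 2·3 - 3 = 0, RHS = 3 + 1 = 4; 0 ≠ 4 — holds
x = 4: LHS = 4² - 2·4 - 3 = 5, RHS = 4 + 1 = 5; 5 ≠ 5 — FAILS  ← smallest positive counterexample

Answer: x = 4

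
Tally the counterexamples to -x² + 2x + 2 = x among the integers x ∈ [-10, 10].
Counterexamples in [-10, 10]: {-10, -9, -8, -7, -6, -5, -4, -3, -2, 0, 1, 3, 4, 5, 6, 7, 8, 9, 10}.

Counting them gives 19 values.

Answer: 19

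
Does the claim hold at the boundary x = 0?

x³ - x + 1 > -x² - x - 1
x = 0: LHS = 0³ - 0 + 1 = 1, RHS = -0² - 0 - 1 = -1; 1 > -1 — holds

The relation is satisfied at x = 0.

Answer: Yes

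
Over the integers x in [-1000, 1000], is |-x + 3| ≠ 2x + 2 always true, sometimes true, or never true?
Track d = LHS − RHS over the integers in [-1000, 1000]. Equality would need d = 0, but d changes sign only between consecutive integers, jumping over 0:
x = 0: LHS = |-0 + 3| = |3| = 3, RHS = 2·0 + 2 = 2; 3 ≠ 2 — holds  (d = 1)
x = 1: LHS = |-1 + 3| = |2| = 2, RHS = 2·1 + 2 = 4; 2 ≠ 4 — holds  (d = -2)
Away from these crossings d keeps a constant sign, and checking every integer in [-1000, 1000] confirms d ≠ 0 throughout. Hence the two sides are never equal, so the relation holds for every integer in [-1000, 1000].

No counterexample exists.

Answer: Always true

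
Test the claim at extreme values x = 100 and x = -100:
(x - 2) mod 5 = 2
x = 100: LHS = (100 - 2) mod 5 = 98 mod 5 = 3; 3 = 2 — FAILS
x = -100: LHS = ((-100) - 2) mod 5 = (-102) mod 5 = 3; 3 = 2 — FAILS

Answer: No, fails for both x = 100 and x = -100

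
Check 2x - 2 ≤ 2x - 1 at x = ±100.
x = 100: LHS = 2·100 - 2 = 198, RHS = 2·100 - 1 = 199; 198 ≤ 199 — holds
x = -100: LHS = 2·(-100) - 2 = -202, RHS = 2·(-100) - 1 = -201; -202 ≤ -201 — holds

Answer: Yes, holds for both x = 100 and x = -100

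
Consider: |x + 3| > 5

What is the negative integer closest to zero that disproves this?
Testing negative integers from -1 downward:
x = -1: LHS = |(-1) + 3| = |2| = 2; 2 > 5 — FAILS  ← closest negative counterexample to 0

Answer: x = -1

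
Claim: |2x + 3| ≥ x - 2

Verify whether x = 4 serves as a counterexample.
Substitute x = 4 into the relation:
x = 4: LHS = |2·4 + 3| = |11| = 11, RHS = 4 - 2 = 2; 11 ≥ 2 — holds

The relation holds at x = 4, so it is not a counterexample.

Answer: No, x = 4 is not a counterexample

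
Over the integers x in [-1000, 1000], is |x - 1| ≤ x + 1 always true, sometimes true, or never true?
Holds at x = 0: LHS = |0 - 1| = |-1| = 1, RHS = 0 + 1 = 1; 1 ≤ 1 — holds
Fails at x = -1: LHS = |(-1) - 1| = |-2| = 2, RHS = (-1) + 1 = 0; 2 ≤ 0 — FAILS
It is satisfied by some integers in the range but not all.

Answer: Sometimes true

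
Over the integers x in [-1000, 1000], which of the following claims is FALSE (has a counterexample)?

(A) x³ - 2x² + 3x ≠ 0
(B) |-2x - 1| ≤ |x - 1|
(A) x = 0: LHS = 0³ - 2·0² + 3·0 = 0; 0 ≠ 0 — FAILS
(B) x = 1: LHS = |-2·1 - 1| = |-3| = 3, RHS = |1 - 1| = |0| = 0; 3 ≤ 0 — FAILS

Answer: Both A and B are false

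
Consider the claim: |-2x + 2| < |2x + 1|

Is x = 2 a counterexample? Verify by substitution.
Substitute x = 2 into the relation:
x = 2: LHS = |-2·2 + 2| = |-2| = 2, RHS = |2·2 + 1| = |5| = 5; 2 < 5 — holds

The claim holds here, so x = 2 is not a counterexample. (A counterexample exists elsewhere, e.g. x = 0.)

Answer: No, x = 2 is not a counterexample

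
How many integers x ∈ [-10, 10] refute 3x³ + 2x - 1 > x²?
Counterexamples in [-10, 10]: {-10, -9, -8, -7, -6, -5, -4, -3, -2, -1, 0}.

Counting them gives 11 values.

Answer: 11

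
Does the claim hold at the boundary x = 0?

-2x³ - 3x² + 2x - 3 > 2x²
x = 0: LHS = -2·0³ - 3·0² + 2·0 - 3 = -3, RHS = 2·0² = 0; -3 > 0 — FAILS

The relation fails at x = 0, so x = 0 is a counterexample.

Answer: No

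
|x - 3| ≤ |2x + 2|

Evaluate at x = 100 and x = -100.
x = 100: LHS = |100 - 3| = |97| = 97, RHS = |2·100 + 2| = |202| = 202; 97 ≤ 202 — holds
x = -100: LHS = |(-100) - 3| = |-103| = 103, RHS = |2·(-100) + 2| = |-198| = 198; 103 ≤ 198 — holds

Answer: Yes, holds for both x = 100 and x = -100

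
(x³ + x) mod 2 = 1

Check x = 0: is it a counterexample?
Substitute x = 0 into the relation:
x = 0: LHS = (0³ + 0) mod 2 = 0 mod 2 = 0; 0 = 1 — FAILS

Since the claim fails at x = 0, this value is a counterexample.

Answer: Yes, x = 0 is a counterexample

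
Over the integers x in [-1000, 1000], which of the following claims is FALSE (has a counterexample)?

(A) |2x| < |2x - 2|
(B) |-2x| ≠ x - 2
(A) x = 1: LHS = |2·1| = |2| = 2, RHS = |2·1 - 2| = |0| = 0; 2 < 0 — FAILS

(B) Over all integers in [-1000, 1000], LHS − RHS is always positive; it is smallest at x = 0, where it equals 2:
x = 0: LHS = |-2·0| = |0| = 0, RHS = 0 - 2 = -2; 0 ≠ -2 — holds
At the ends of the range:
x = -1000: LHS = |-2·(-1000)| = |2000| = 2000, RHS = (-1000) - 2 = -1002; 2000 ≠ -1002 — holds
x = 1000: LHS = |-2·1000| = |-2000| = 2000, RHS = 1000 - 2 = 998; 2000 ≠ 998 — holds
Hence LHS − RHS is never 0, i.e. the two sides are never equal, so the relation holds for every integer in [-1000, 1000].

Only (A) has a counterexample.

Answer: A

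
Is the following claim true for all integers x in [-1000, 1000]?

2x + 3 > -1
The claim fails at x = -2:
x = -2: LHS = 2·(-2) + 3 = -1; -1 > -1 — FAILS

Because a single integer refutes it, the statement is false.

Answer: False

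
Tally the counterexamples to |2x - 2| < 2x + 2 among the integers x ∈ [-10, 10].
Counterexamples in [-10, 10]: {-10, -9, -8, -7, -6, -5, -4, -3, -2, -1, 0}.

Counting them gives 11 values.

Answer: 11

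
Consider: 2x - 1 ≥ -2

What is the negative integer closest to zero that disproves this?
Testing negative integers from -1 downward:
x = -1: LHS = 2·(-1) - 1 = -3; -3 ≥ -2 — FAILS  ← closest negative counterexample to 0

Answer: x = -1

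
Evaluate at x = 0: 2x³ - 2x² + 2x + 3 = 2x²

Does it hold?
x = 0: LHS = 2·0³ - 2·0² + 2·0 + 3 = 3, RHS = 2·0² = 0; 3 = 0 — FAILS

The relation fails at x = 0, so x = 0 is a counterexample.

Answer: No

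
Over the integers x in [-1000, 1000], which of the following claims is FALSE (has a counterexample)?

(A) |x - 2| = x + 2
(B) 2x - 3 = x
(A) x = 1: LHS = |1 - 2| = |-1| = 1, RHS = 1 + 2 = 3; 1 = 3 — FAILS
(B) x = 0: LHS = 2·0 - 3 = -3; -3 = 0 — FAILS

Answer: Both A and B are false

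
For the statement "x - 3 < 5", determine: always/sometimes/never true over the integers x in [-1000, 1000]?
Holds at x = 0: LHS = 0 - 3 = -3; -3 < 5 — holds
Fails at x = 8: LHS = 8 - 3 = 5; 5 < 5 — FAILS
It is satisfied by some integers in the range but not all.

Answer: Sometimes true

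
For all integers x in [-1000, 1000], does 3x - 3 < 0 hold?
The claim fails at x = 1:
x = 1: LHS = 3·1 - 3 = 0; 0 < 0 — FAILS

Because a single integer refutes it, the statement is false.

Answer: False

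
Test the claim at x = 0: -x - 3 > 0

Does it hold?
x = 0: LHS = -0 - 3 = -3; -3 > 0 — FAILS

The relation fails at x = 0, so x = 0 is a counterexample.

Answer: No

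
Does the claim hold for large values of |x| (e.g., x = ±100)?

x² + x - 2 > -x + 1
x = 100: LHS = 100² + 100 - 2 = 10098, RHS = -100 + 1 = -99; 10098 > -99 — holds
x = -100: LHS = (-100)² + (-100) - 2 = 9898, RHS = -(-100) + 1 = 101; 9898 > 101 — holds

Answer: Yes, holds for both x = 100 and x = -100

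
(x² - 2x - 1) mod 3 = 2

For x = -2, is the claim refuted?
Substitute x = -2 into the relation:
x = -2: LHS = ((-2)² - 2·(-2) - 1) mod 3 = 7 mod 3 = 1; 1 = 2 — FAILS

Since the claim fails at x = -2, this value is a counterexample.

Answer: Yes, x = -2 is a counterexample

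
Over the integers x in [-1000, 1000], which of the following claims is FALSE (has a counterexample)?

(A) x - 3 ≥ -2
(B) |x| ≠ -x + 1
(A) x = 0: LHS = 0 - 3 = -3; -3 ≥ -2 — FAILS

(B) Track d = LHS − RHS over the integers in [-1000, 1000]. Equality would need d = 0, but d changes sign only between consecutive integers, jumping over 0:
x = 0: LHS = |0| = 0, RHS = -0 + 1 = 1; 0 ≠ 1 — holds  (d = -1)
x = 1: LHS = |1| = 1, RHS = -1 + 1 = 0; 1 ≠ 0 — holds  (d = 1)
Away from these crossings d keeps a constant sign, and checking every integer in [-1000, 1000] confirms d ≠ 0 throughout. Hence the two sides are never equal, so the relation holds for every integer in [-1000, 1000].

Only (A) has a counterexample.

Answer: A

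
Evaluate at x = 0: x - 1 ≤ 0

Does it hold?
x = 0: LHS = 0 - 1 = -1; -1 ≤ 0 — holds

The relation is satisfied at x = 0.

Answer: Yes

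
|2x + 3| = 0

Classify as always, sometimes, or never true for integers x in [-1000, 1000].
Over all integers in [-1000, 1000], LHS − RHS is always positive; it is smallest at x = -1, where it equals 1:
x = -1: LHS = |2·(-1) + 3| = |1| = 1; 1 = 0 — FAILS
At the ends of the range:
x = -1000: LHS = |2·(-1000) + 3| = |-1997| = 1997; 1997 = 0 — FAILS
x = 1000: LHS = |2·1000 + 3| = |2003| = 2003; 2003 = 0 — FAILS
Hence LHS − RHS is never 0, i.e. the two sides are never equal, so the claimed relation (=) fails for every integer in [-1000, 1000].

No integer in the range satisfies it.

Answer: Never true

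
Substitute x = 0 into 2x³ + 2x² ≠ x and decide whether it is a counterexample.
Substitute x = 0 into the relation:
x = 0: LHS = 2·0³ + 2·0² = 0; 0 ≠ 0 — FAILS

Since the claim fails at x = 0, this value is a counterexample.

Answer: Yes, x = 0 is a counterexample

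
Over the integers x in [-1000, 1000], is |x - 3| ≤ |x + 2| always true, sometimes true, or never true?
Holds at x = 1: LHS = |1 - 3| = |-2| = 2, RHS = |1 + 2| = |3| = 3; 2 ≤ 3 — holds
Fails at x = 0: LHS = |0 - 3| = |-3| = 3, RHS = |0 + 2| = |2| = 2; 3 ≤ 2 — FAILS
It is satisfied by some integers in the range but not all.

Answer: Sometimes true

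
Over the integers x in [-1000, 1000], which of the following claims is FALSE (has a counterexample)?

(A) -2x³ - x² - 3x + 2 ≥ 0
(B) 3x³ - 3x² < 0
(A) x = 1: LHS = -2·1³ - 1² - 3·1 + 2 = -4; -4 ≥ 0 — FAILS
(B) x = 0: LHS = 3·0³ - 3·0² = 0; 0 < 0 — FAILS

Answer: Both A and B are false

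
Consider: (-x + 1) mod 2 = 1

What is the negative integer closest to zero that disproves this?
Testing negative integers from -1 downward:
x = -1: LHS = (-(-1) + 1) mod 2 = 2 mod 2 = 0; 0 = 1 — FAILS  ← closest negative counterexample to 0

Answer: x = -1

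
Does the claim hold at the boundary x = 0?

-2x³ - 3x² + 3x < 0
x = 0: LHS = -2·0³ - 3·0² + 3·0 = 0; 0 < 0 — FAILS

The relation fails at x = 0, so x = 0 is a counterexample.

Answer: No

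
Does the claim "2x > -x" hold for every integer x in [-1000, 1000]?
The claim fails at x = 0:
x = 0: LHS = 2·0 = 0, RHS = -0 = 0; 0 > 0 — FAILS

Because a single integer refutes it, the statement is false.

Answer: False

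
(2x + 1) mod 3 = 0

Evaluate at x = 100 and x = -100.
x = 100: LHS = (2·100 + 1) mod 3 = 201 mod 3 = 0; 0 = 0 — holds
x = -100: LHS = (2·(-100) + 1) mod 3 = (-199) mod 3 = 2; 2 = 0 — FAILS

Answer: Partially: holds for x = 100, fails for x = -100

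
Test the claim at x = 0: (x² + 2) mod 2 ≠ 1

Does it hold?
x = 0: LHS = (0² + 2) mod 2 = 2 mod 2 = 0; 0 ≠ 1 — holds

The relation is satisfied at x = 0.

Answer: Yes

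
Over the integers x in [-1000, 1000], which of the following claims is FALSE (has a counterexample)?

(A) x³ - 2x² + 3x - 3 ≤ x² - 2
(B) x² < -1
(A) x = 2: LHS = 2³ - 2·2² + 3·2 - 3 = 3, RHS = 2² - 2 = 2; 3 ≤ 2 — FAILS
(B) x = 0: LHS = 0² = 0; 0 < -1 — FAILS

Answer: Both A and B are false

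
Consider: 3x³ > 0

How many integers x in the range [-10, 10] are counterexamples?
Counterexamples in [-10, 10]: {-10, -9, -8, -7, -6, -5, -4, -3, -2, -1, 0}.

Counting them gives 11 values.

Answer: 11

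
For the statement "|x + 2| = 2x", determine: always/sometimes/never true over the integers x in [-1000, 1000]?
Holds at x = 2: LHS = |2 + 2| = |4| = 4, RHS = 2·2 = 4; 4 = 4 — holds
Fails at x = 0: LHS = |0 + 2| = |2| = 2, RHS = 2·0 = 0; 2 = 0 — FAILS
It is satisfied by some integers in the range but not all.

Answer: Sometimes true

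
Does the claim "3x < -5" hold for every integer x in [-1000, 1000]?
The claim fails at x = 0:
x = 0: LHS = 3·0 = 0; 0 < -5 — FAILS

Because a single integer refutes it, the statement is false.

Answer: False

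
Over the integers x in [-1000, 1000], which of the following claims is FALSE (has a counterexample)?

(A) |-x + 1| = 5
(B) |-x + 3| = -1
(A) x = 0: LHS = |-0 + 1| = |1| = 1; 1 = 5 — FAILS
(B) x = 0: LHS = |-0 + 3| = |3| = 3; 3 = -1 — FAILS

Answer: Both A and B are false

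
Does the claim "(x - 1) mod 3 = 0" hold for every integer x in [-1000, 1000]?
The claim fails at x = 0:
x = 0: LHS = (0 - 1) mod 3 = (-1) mod 3 = 2; 2 = 0 — FAILS

Because a single integer refutes it, the statement is false.

Answer: False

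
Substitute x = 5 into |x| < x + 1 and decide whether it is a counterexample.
Substitute x = 5 into the relation:
x = 5: LHS = |5| = 5, RHS = 5 + 1 = 6; 5 < 6 — holds

The claim holds here, so x = 5 is not a counterexample. (A counterexample exists elsewhere, e.g. x = -1.)

Answer: No, x = 5 is not a counterexample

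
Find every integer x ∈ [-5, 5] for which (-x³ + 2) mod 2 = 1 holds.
Holds for: {-5, -3, -1, 1, 3, 5}
Fails for: {-4, -2, 0, 2, 4}

Answer: {-5, -3, -1, 1, 3, 5}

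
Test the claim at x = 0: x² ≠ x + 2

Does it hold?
x = 0: LHS = 0² = 0, RHS = 0 + 2 = 2; 0 ≠ 2 — holds

The relation is satisfied at x = 0.

Answer: Yes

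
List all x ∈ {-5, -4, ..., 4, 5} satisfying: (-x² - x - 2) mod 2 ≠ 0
For a polynomial with integer coefficients, its value mod 2 depends only on x mod 2, so it suffices to check one representative of each residue class, x = 0, 1:
x = 0: LHS = (-0² - 0 - 2) mod 2 = (-2) mod 2 = 0; 0 ≠ 0 — FAILS
x = 1: LHS = (-1² - 1 - 2) mod 2 = (-4) mod 2 = 0; 0 ≠ 0 — FAILS
The relation fails in every residue class, so the claimed relation (≠) fails for every integer in [-5, 5].

Answer: None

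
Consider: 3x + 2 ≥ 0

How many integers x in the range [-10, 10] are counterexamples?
Counterexamples in [-10, 10]: {-10, -9, -8, -7, -6, -5, -4, -3, -2, -1}.

Counting them gives 10 values.

Answer: 10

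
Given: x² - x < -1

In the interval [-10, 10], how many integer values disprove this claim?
Counterexamples in [-10, 10]: {-10, -9, -8, -7, -6, -5, -4, -3, -2, -1, 0, 1, 2, 3, 4, 5, 6, 7, 8, 9, 10}.

Counting them gives 21 values.

Answer: 21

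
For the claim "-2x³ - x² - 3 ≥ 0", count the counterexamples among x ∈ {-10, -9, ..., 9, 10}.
Counterexamples in [-10, 10]: {-1, 0, 1, 2, 3, 4, 5, 6, 7, 8, 9, 10}.

Counting them gives 12 values.

Answer: 12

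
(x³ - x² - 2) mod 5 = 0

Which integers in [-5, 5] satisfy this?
For a polynomial with integer coefficients, its value mod 5 depends only on x mod 5, so it suffices to check one representative of each residue class, x = 0, 1, 2, 3, 4:
x = 0: LHS = (0³ - 0² - 2) mod 5 = (-2) mod 5 = 3; 3 = 0 — FAILS
x = 1: LHS = (1³ - 1² - 2) mod 5 = (-2) mod 5 = 3; 3 = 0 — FAILS
x = 2: LHS = (2³ - 2² - 2) mod 5 = 2 mod 5 = 2; 2 = 0 — FAILS
x = 3: LHS = (3³ - 3² - 2) mod 5 = 16 mod 5 = 1; 1 = 0 — FAILS
x = 4: LHS = (4³ - 4² - 2) mod 5 = 46 mod 5 = 1; 1 = 0 — FAILS
The relation fails in every residue class, so the claimed relation (=) fails for every integer in [-5, 5].

Answer: None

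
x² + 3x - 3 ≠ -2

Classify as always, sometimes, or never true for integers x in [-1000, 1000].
Track d = LHS − RHS over the integers in [-1000, 1000]. Equality would need d = 0, but d changes sign only between consecutive integers, jumping over 0:
x = -4: LHS = (-4)² + 3·(-4) - 3 = 1; 1 ≠ -2 — holds  (d = 3)
x = -3: LHS = (-3)² + 3·(-3) - 3 = -3; -3 ≠ -2 — holds  (d = -1)
x = 0: LHS = 0² + 3·0 - 3 = -3; -3 ≠ -2 — holds  (d = -1)
x = 1: LHS = 1² + 3·1 - 3 = 1; 1 ≠ -2 — holds  (d = 3)
Away from these crossings d keeps a constant sign, and checking every integer in [-1000, 1000] confirms d ≠ 0 throughout. Hence the two sides are never equal, so the relation holds for every integer in [-1000, 1000].

No counterexample exists.

Answer: Always true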